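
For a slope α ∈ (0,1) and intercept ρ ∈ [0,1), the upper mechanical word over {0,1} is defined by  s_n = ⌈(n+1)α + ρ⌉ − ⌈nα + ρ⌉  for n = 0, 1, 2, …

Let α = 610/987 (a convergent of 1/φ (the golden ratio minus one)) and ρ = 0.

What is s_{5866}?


(n+1)α + ρ = (5867·610) / 987 = 3578870/987
nα + ρ     = (5866·610) / 987 = 3578260/987
⌈3578870/987⌉ = 3627,  ⌈3578260/987⌉ = 3626
s_{5866} = 3627 − 3626 = 1

1


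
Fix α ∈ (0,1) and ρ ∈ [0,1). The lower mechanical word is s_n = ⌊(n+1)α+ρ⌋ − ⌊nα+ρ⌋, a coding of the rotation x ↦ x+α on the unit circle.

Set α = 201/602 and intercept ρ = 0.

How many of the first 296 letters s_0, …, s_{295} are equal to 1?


98

#1s = Σ_{n=0}^{295} s_n = Σ_{n=0}^{295} (⌊(n+1)α+ρ⌋ − ⌊nα+ρ⌋)
the sum telescopes: every ⌊nα+ρ⌋ with 0 < n < 296 appears once with + and once with −, leaving ⌊296α+ρ⌋ − ⌊0·α+ρ⌋
296α + ρ = (296·201) / 602 = 59496/602
ρ = 0/602
⌊59496/602⌋ = 98,  ⌊0/602⌋ = 0
#1s = 98 − 0 = 98


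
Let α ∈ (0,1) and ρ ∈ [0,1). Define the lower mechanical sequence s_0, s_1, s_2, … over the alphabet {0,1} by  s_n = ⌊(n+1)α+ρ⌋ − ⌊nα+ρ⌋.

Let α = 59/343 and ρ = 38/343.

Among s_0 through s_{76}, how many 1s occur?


13

#1s = Σ_{n=0}^{76} s_n = Σ_{n=0}^{76} (⌊(n+1)α+ρ⌋ − ⌊nα+ρ⌋)
the sum telescopes: every ⌊nα+ρ⌋ with 0 < n < 77 appears once with + and once with −, leaving ⌊77α+ρ⌋ − ⌊0·α+ρ⌋
77α + ρ = (77·59 + 38) / 343 = 4581/343
ρ = 38/343
⌊4581/343⌋ = 13,  ⌊38/343⌋ = 0
#1s = 13 − 0 = 13


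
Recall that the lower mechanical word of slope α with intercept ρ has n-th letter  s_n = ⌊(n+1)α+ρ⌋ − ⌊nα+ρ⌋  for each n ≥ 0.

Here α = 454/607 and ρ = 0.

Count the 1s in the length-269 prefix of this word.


#1s = Σ_{n=0}^{268} s_n = Σ_{n=0}^{268} (⌊(n+1)α+ρ⌋ − ⌊nα+ρ⌋)
the sum telescopes: every ⌊nα+ρ⌋ with 0 < n < 269 appears once with + and once with −, leaving ⌊269α+ρ⌋ − ⌊0·α+ρ⌋
269α + ρ = (269·454) / 607 = 122126/607
ρ = 0/607
⌊122126/607⌋ = 201,  ⌊0/607⌋ = 0
#1s = 201 − 0 = 201

201


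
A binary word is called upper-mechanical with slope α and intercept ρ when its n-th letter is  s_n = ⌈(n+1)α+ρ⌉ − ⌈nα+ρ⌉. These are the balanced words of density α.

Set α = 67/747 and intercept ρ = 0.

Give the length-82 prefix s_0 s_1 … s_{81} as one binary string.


n=0: ⌈(1·67)/747⌉ − ⌈(0·67)/747⌉ = ⌈67/747⌉ − ⌈0/747⌉ = 1 − 0 = 1
n=1: ⌈(2·67)/747⌉ − ⌈(1·67)/747⌉ = ⌈134/747⌉ − ⌈67/747⌉ = 1 − 1 = 0
n=2: ⌈(3·67)/747⌉ − ⌈(2·67)/747⌉ = ⌈201/747⌉ − ⌈134/747⌉ = 1 − 1 = 0
n=3: ⌈(4·67)/747⌉ − ⌈(3·67)/747⌉ = ⌈268/747⌉ − ⌈201/747⌉ = 1 − 1 = 0
n=4: ⌈(5·67)/747⌉ − ⌈(4·67)/747⌉ = ⌈335/747⌉ − ⌈268/747⌉ = 1 − 1 = 0
n=5: ⌈(6·67)/747⌉ − ⌈(5·67)/747⌉ = ⌈402/747⌉ − ⌈335/747⌉ = 1 − 1 = 0
n=6: ⌈(7·67)/747⌉ − ⌈(6·67)/747⌉ = ⌈469/747⌉ − ⌈402/747⌉ = 1 − 1 = 0
n=7: ⌈(8·67)/747⌉ − ⌈(7·67)/747⌉ = ⌈536/747⌉ − ⌈469/747⌉ = 1 − 1 = 0
n=8: ⌈(9·67)/747⌉ − ⌈(8·67)/747⌉ = ⌈603/747⌉ − ⌈536/747⌉ = 1 − 1 = 0
n=9: ⌈(10·67)/747⌉ − ⌈(9·67)/747⌉ = ⌈670/747⌉ − ⌈603/747⌉ = 1 − 1 = 0
n=10: ⌈(11·67)/747⌉ − ⌈(10·67)/747⌉ = ⌈737/747⌉ − ⌈670/747⌉ = 1 − 1 = 0
n=11: ⌈(12·67)/747⌉ − ⌈(11·67)/747⌉ = ⌈804/747⌉ − ⌈737/747⌉ = 2 − 1 = 1
n=12: ⌈(13·67)/747⌉ − ⌈(12·67)/747⌉ = ⌈871/747⌉ − ⌈804/747⌉ = 2 − 2 = 0
n=13: ⌈(14·67)/747⌉ − ⌈(13·67)/747⌉ = ⌈938/747⌉ − ⌈871/747⌉ = 2 − 2 = 0
n=14: ⌈(15·67)/747⌉ − ⌈(14·67)/747⌉ = ⌈1005/747⌉ − ⌈938/747⌉ = 2 − 2 = 0
n=15: ⌈(16·67)/747⌉ − ⌈(15·67)/747⌉ = ⌈1072/747⌉ − ⌈1005/747⌉ = 2 − 2 = 0
n=16: ⌈(17·67)/747⌉ − ⌈(16·67)/747⌉ = ⌈1139/747⌉ − ⌈1072/747⌉ = 2 − 2 = 0
n=17: ⌈(18·67)/747⌉ − ⌈(17·67)/747⌉ = ⌈1206/747⌉ − ⌈1139/747⌉ = 2 − 2 = 0
n=18: ⌈(19·67)/747⌉ − ⌈(18·67)/747⌉ = ⌈1273/747⌉ − ⌈1206/747⌉ = 2 − 2 = 0
n=19: ⌈(20·67)/747⌉ − ⌈(19·67)/747⌉ = ⌈1340/747⌉ − ⌈1273/747⌉ = 2 − 2 = 0
n=20: ⌈(21·67)/747⌉ − ⌈(20·67)/747⌉ = ⌈1407/747⌉ − ⌈1340/747⌉ = 2 − 2 = 0
n=21: ⌈(22·67)/747⌉ − ⌈(21·67)/747⌉ = ⌈1474/747⌉ − ⌈1407/747⌉ = 2 − 2 = 0
n=22: ⌈(23·67)/747⌉ − ⌈(22·67)/747⌉ = ⌈1541/747⌉ − ⌈1474/747⌉ = 3 − 2 = 1
n=23: ⌈(24·67)/747⌉ − ⌈(23·67)/747⌉ = ⌈1608/747⌉ − ⌈1541/747⌉ = 3 − 3 = 0
n=24: ⌈(25·67)/747⌉ − ⌈(24·67)/747⌉ = ⌈1675/747⌉ − ⌈1608/747⌉ = 3 − 3 = 0
n=25: ⌈(26·67)/747⌉ − ⌈(25·67)/747⌉ = ⌈1742/747⌉ − ⌈1675/747⌉ = 3 − 3 = 0
n=26: ⌈(27·67)/747⌉ − ⌈(26·67)/747⌉ = ⌈1809/747⌉ − ⌈1742/747⌉ = 3 − 3 = 0
n=27: ⌈(28·67)/747⌉ − ⌈(27·67)/747⌉ = ⌈1876/747⌉ − ⌈1809/747⌉ = 3 − 3 = 0
n=28: ⌈(29·67)/747⌉ − ⌈(28·67)/747⌉ = ⌈1943/747⌉ − ⌈1876/747⌉ = 3 − 3 = 0
n=29: ⌈(30·67)/747⌉ − ⌈(29·67)/747⌉ = ⌈2010/747⌉ − ⌈1943/747⌉ = 3 − 3 = 0
n=30: ⌈(31·67)/747⌉ − ⌈(30·67)/747⌉ = ⌈2077/747⌉ − ⌈2010/747⌉ = 3 − 3 = 0
n=31: ⌈(32·67)/747⌉ − ⌈(31·67)/747⌉ = ⌈2144/747⌉ − ⌈2077/747⌉ = 3 − 3 = 0
n=32: ⌈(33·67)/747⌉ − ⌈(32·67)/747⌉ = ⌈2211/747⌉ − ⌈2144/747⌉ = 3 − 3 = 0
n=33: ⌈(34·67)/747⌉ − ⌈(33·67)/747⌉ = ⌈2278/747⌉ − ⌈2211/747⌉ = 4 − 3 = 1
n=34: ⌈(35·67)/747⌉ − ⌈(34·67)/747⌉ = ⌈2345/747⌉ − ⌈2278/747⌉ = 4 − 4 = 0
n=35: ⌈(36·67)/747⌉ − ⌈(35·67)/747⌉ = ⌈2412/747⌉ − ⌈2345/747⌉ = 4 − 4 = 0
n=36: ⌈(37·67)/747⌉ − ⌈(36·67)/747⌉ = ⌈2479/747⌉ − ⌈2412/747⌉ = 4 − 4 = 0
n=37: ⌈(38·67)/747⌉ − ⌈(37·67)/747⌉ = ⌈2546/747⌉ − ⌈2479/747⌉ = 4 − 4 = 0
n=38: ⌈(39·67)/747⌉ − ⌈(38·67)/747⌉ = ⌈2613/747⌉ − ⌈2546/747⌉ = 4 − 4 = 0
n=39: ⌈(40·67)/747⌉ − ⌈(39·67)/747⌉ = ⌈2680/747⌉ − ⌈2613/747⌉ = 4 − 4 = 0
n=40: ⌈(41·67)/747⌉ − ⌈(40·67)/747⌉ = ⌈2747/747⌉ − ⌈2680/747⌉ = 4 − 4 = 0
n=41: ⌈(42·67)/747⌉ − ⌈(41·67)/747⌉ = ⌈2814/747⌉ − ⌈2747/747⌉ = 4 − 4 = 0
n=42: ⌈(43·67)/747⌉ − ⌈(42·67)/747⌉ = ⌈2881/747⌉ − ⌈2814/747⌉ = 4 − 4 = 0
n=43: ⌈(44·67)/747⌉ − ⌈(43·67)/747⌉ = ⌈2948/747⌉ − ⌈2881/747⌉ = 4 − 4 = 0
n=44: ⌈(45·67)/747⌉ − ⌈(44·67)/747⌉ = ⌈3015/747⌉ − ⌈2948/747⌉ = 5 − 4 = 1
n=45: ⌈(46·67)/747⌉ − ⌈(45·67)/747⌉ = ⌈3082/747⌉ − ⌈3015/747⌉ = 5 − 5 = 0
n=46: ⌈(47·67)/747⌉ − ⌈(46·67)/747⌉ = ⌈3149/747⌉ − ⌈3082/747⌉ = 5 − 5 = 0
n=47: ⌈(48·67)/747⌉ − ⌈(47·67)/747⌉ = ⌈3216/747⌉ − ⌈3149/747⌉ = 5 − 5 = 0
n=48: ⌈(49·67)/747⌉ − ⌈(48·67)/747⌉ = ⌈3283/747⌉ − ⌈3216/747⌉ = 5 − 5 = 0
n=49: ⌈(50·67)/747⌉ − ⌈(49·67)/747⌉ = ⌈3350/747⌉ − ⌈3283/747⌉ = 5 − 5 = 0
n=50: ⌈(51·67)/747⌉ − ⌈(50·67)/747⌉ = ⌈3417/747⌉ − ⌈3350/747⌉ = 5 − 5 = 0
n=51: ⌈(52·67)/747⌉ − ⌈(51·67)/747⌉ = ⌈3484/747⌉ − ⌈3417/747⌉ = 5 − 5 = 0
n=52: ⌈(53·67)/747⌉ − ⌈(52·67)/747⌉ = ⌈3551/747⌉ − ⌈3484/747⌉ = 5 − 5 = 0
n=53: ⌈(54·67)/747⌉ − ⌈(53·67)/747⌉ = ⌈3618/747⌉ − ⌈3551/747⌉ = 5 − 5 = 0
n=54: ⌈(55·67)/747⌉ − ⌈(54·67)/747⌉ = ⌈3685/747⌉ − ⌈3618/747⌉ = 5 − 5 = 0
n=55: ⌈(56·67)/747⌉ − ⌈(55·67)/747⌉ = ⌈3752/747⌉ − ⌈3685/747⌉ = 6 − 5 = 1
n=56: ⌈(57·67)/747⌉ − ⌈(56·67)/747⌉ = ⌈3819/747⌉ − ⌈3752/747⌉ = 6 − 6 = 0
n=57: ⌈(58·67)/747⌉ − ⌈(57·67)/747⌉ = ⌈3886/747⌉ − ⌈3819/747⌉ = 6 − 6 = 0
n=58: ⌈(59·67)/747⌉ − ⌈(58·67)/747⌉ = ⌈3953/747⌉ − ⌈3886/747⌉ = 6 − 6 = 0
n=59: ⌈(60·67)/747⌉ − ⌈(59·67)/747⌉ = ⌈4020/747⌉ − ⌈3953/747⌉ = 6 − 6 = 0
n=60: ⌈(61·67)/747⌉ − ⌈(60·67)/747⌉ = ⌈4087/747⌉ − ⌈4020/747⌉ = 6 − 6 = 0
n=61: ⌈(62·67)/747⌉ − ⌈(61·67)/747⌉ = ⌈4154/747⌉ − ⌈4087/747⌉ = 6 − 6 = 0
n=62: ⌈(63·67)/747⌉ − ⌈(62·67)/747⌉ = ⌈4221/747⌉ − ⌈4154/747⌉ = 6 − 6 = 0
n=63: ⌈(64·67)/747⌉ − ⌈(63·67)/747⌉ = ⌈4288/747⌉ − ⌈4221/747⌉ = 6 − 6 = 0
n=64: ⌈(65·67)/747⌉ − ⌈(64·67)/747⌉ = ⌈4355/747⌉ − ⌈4288/747⌉ = 6 − 6 = 0
n=65: ⌈(66·67)/747⌉ − ⌈(65·67)/747⌉ = ⌈4422/747⌉ − ⌈4355/747⌉ = 6 − 6 = 0
n=66: ⌈(67·67)/747⌉ − ⌈(66·67)/747⌉ = ⌈4489/747⌉ − ⌈4422/747⌉ = 7 − 6 = 1
n=67: ⌈(68·67)/747⌉ − ⌈(67·67)/747⌉ = ⌈4556/747⌉ − ⌈4489/747⌉ = 7 − 7 = 0
n=68: ⌈(69·67)/747⌉ − ⌈(68·67)/747⌉ = ⌈4623/747⌉ − ⌈4556/747⌉ = 7 − 7 = 0
n=69: ⌈(70·67)/747⌉ − ⌈(69·67)/747⌉ = ⌈4690/747⌉ − ⌈4623/747⌉ = 7 − 7 = 0
n=70: ⌈(71·67)/747⌉ − ⌈(70·67)/747⌉ = ⌈4757/747⌉ − ⌈4690/747⌉ = 7 − 7 = 0
n=71: ⌈(72·67)/747⌉ − ⌈(71·67)/747⌉ = ⌈4824/747⌉ − ⌈4757/747⌉ = 7 − 7 = 0
n=72: ⌈(73·67)/747⌉ − ⌈(72·67)/747⌉ = ⌈4891/747⌉ − ⌈4824/747⌉ = 7 − 7 = 0
n=73: ⌈(74·67)/747⌉ − ⌈(73·67)/747⌉ = ⌈4958/747⌉ − ⌈4891/747⌉ = 7 − 7 = 0
n=74: ⌈(75·67)/747⌉ − ⌈(74·67)/747⌉ = ⌈5025/747⌉ − ⌈4958/747⌉ = 7 − 7 = 0
n=75: ⌈(76·67)/747⌉ − ⌈(75·67)/747⌉ = ⌈5092/747⌉ − ⌈5025/747⌉ = 7 − 7 = 0
n=76: ⌈(77·67)/747⌉ − ⌈(76·67)/747⌉ = ⌈5159/747⌉ − ⌈5092/747⌉ = 7 − 7 = 0
n=77: ⌈(78·67)/747⌉ − ⌈(77·67)/747⌉ = ⌈5226/747⌉ − ⌈5159/747⌉ = 7 − 7 = 0
n=78: ⌈(79·67)/747⌉ − ⌈(78·67)/747⌉ = ⌈5293/747⌉ − ⌈5226/747⌉ = 8 − 7 = 1
n=79: ⌈(80·67)/747⌉ − ⌈(79·67)/747⌉ = ⌈5360/747⌉ − ⌈5293/747⌉ = 8 − 8 = 0
n=80: ⌈(81·67)/747⌉ − ⌈(80·67)/747⌉ = ⌈5427/747⌉ − ⌈5360/747⌉ = 8 − 8 = 0
n=81: ⌈(82·67)/747⌉ − ⌈(81·67)/747⌉ = ⌈5494/747⌉ − ⌈5427/747⌉ = 8 − 8 = 0

1000000000010000000000100000000001000000000010000000000100000000001000000000001000


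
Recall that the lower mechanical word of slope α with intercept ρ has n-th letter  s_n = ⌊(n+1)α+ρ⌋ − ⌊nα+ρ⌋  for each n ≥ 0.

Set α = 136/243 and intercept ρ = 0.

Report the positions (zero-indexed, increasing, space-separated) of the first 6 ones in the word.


1 3 5 7 8 10

n=0: ⌊136/243⌋−⌊0/243⌋ = 0−0 = 0
n=1: ⌊272/243⌋−⌊136/243⌋ = 1−0 = 1  ← one
n=2: ⌊408/243⌋−⌊272/243⌋ = 1−1 = 0
n=3: ⌊544/243⌋−⌊408/243⌋ = 2−1 = 1  ← one
n=4: ⌊680/243⌋−⌊544/243⌋ = 2−2 = 0
n=5: ⌊816/243⌋−⌊680/243⌋ = 3−2 = 1  ← one
n=6: ⌊952/243⌋−⌊816/243⌋ = 3−3 = 0
n=7: ⌊1088/243⌋−⌊952/243⌋ = 4−3 = 1  ← one
n=8: ⌊1224/243⌋−⌊1088/243⌋ = 5−4 = 1  ← one
n=9: ⌊1360/243⌋−⌊1224/243⌋ = 5−5 = 0
n=10: ⌊1496/243⌋−⌊1360/243⌋ = 6−5 = 1  ← one
positions of the first 6 ones: 1 3 5 7 8 10


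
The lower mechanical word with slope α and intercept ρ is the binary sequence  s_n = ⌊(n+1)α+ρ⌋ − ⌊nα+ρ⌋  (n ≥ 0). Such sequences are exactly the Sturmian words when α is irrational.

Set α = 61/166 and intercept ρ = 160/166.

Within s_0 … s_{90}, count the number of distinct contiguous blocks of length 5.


t_n = ⌊(n·61+160)/166⌋ for n = 0 … 91:
  n=0…9: ⌊160/166⌋=0 ⌊221/166⌋=1 ⌊282/166⌋=1 ⌊343/166⌋=2 ⌊404/166⌋=2 ⌊465/166⌋=2 ⌊526/166⌋=3 ⌊587/166⌋=3 ⌊648/166⌋=3 ⌊709/166⌋=4
  n=10…19: ⌊770/166⌋=4 ⌊831/166⌋=5 ⌊892/166⌋=5 ⌊953/166⌋=5 ⌊1014/166⌋=6 ⌊1075/166⌋=6 ⌊1136/166⌋=6 ⌊1197/166⌋=7 ⌊1258/166⌋=7 ⌊1319/166⌋=7
  n=20…29: ⌊1380/166⌋=8 ⌊1441/166⌋=8 ⌊1502/166⌋=9 ⌊1563/166⌋=9 ⌊1624/166⌋=9 ⌊1685/166⌋=10 ⌊1746/166⌋=10 ⌊1807/166⌋=10 ⌊1868/166⌋=11 ⌊1929/166⌋=11
  n=30…39: ⌊1990/166⌋=11 ⌊2051/166⌋=12 ⌊2112/166⌋=12 ⌊2173/166⌋=13 ⌊2234/166⌋=13 ⌊2295/166⌋=13 ⌊2356/166⌋=14 ⌊2417/166⌋=14 ⌊2478/166⌋=14 ⌊2539/166⌋=15
  n=40…49: ⌊2600/166⌋=15 ⌊2661/166⌋=16 ⌊2722/166⌋=16 ⌊2783/166⌋=16 ⌊2844/166⌋=17 ⌊2905/166⌋=17 ⌊2966/166⌋=17 ⌊3027/166⌋=18 ⌊3088/166⌋=18 ⌊3149/166⌋=18
  n=50…59: ⌊3210/166⌋=19 ⌊3271/166⌋=19 ⌊3332/166⌋=20 ⌊3393/166⌋=20 ⌊3454/166⌋=20 ⌊3515/166⌋=21 ⌊3576/166⌋=21 ⌊3637/166⌋=21 ⌊3698/166⌋=22 ⌊3759/166⌋=22
  n=60…69: ⌊3820/166⌋=23 ⌊3881/166⌋=23 ⌊3942/166⌋=23 ⌊4003/166⌋=24 ⌊4064/166⌋=24 ⌊4125/166⌋=24 ⌊4186/166⌋=25 ⌊4247/166⌋=25 ⌊4308/166⌋=25 ⌊4369/166⌋=26
  n=70…79: ⌊4430/166⌋=26 ⌊4491/166⌋=27 ⌊4552/166⌋=27 ⌊4613/166⌋=27 ⌊4674/166⌋=28 ⌊4735/166⌋=28 ⌊4796/166⌋=28 ⌊4857/166⌋=29 ⌊4918/166⌋=29 ⌊4979/166⌋=29
  n=80…89: ⌊5040/166⌋=30 ⌊5101/166⌋=30 ⌊5162/166⌋=31 ⌊5223/166⌋=31 ⌊5284/166⌋=31 ⌊5345/166⌋=32 ⌊5406/166⌋=32 ⌊5467/166⌋=32 ⌊5528/166⌋=33 ⌊5589/166⌋=33
  n=90…91: ⌊5650/166⌋=34 ⌊5711/166⌋=34
s_n = t_(n+1) − t_n for n = 0 … 90 gives
prefix = 1010010010100100100101001001001010010010100100100101001001010010010010100100100101001001010
slide a length-5 window over [0..4] … [86..90] (87 windows); first occurrence of each distinct factor:
  [  0..  4] 10100
  [  1..  5] 01001
  [  2..  6] 10010
  [  3..  7] 00100
  [  6.. 10] 00101
  [  7.. 11] 01010
  (the other 81 windows repeat one of these)
distinct factors: {00100, 00101, 01001, 01010, 10010, 10100}
count = 6  (Sturmian bound for length 5 is 6)

6


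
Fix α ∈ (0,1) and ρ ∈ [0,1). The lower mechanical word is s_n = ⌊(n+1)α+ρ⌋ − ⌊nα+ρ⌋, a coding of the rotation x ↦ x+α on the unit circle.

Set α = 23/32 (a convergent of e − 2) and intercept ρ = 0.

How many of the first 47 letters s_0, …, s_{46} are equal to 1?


33

#1s = Σ_{n=0}^{46} s_n = Σ_{n=0}^{46} (⌊(n+1)α+ρ⌋ − ⌊nα+ρ⌋)
the sum telescopes: every ⌊nα+ρ⌋ with 0 < n < 47 appears once with + and once with −, leaving ⌊47α+ρ⌋ − ⌊0·α+ρ⌋
47α + ρ = (47·23) / 32 = 1081/32
ρ = 0/32
⌊1081/32⌋ = 33,  ⌊0/32⌋ = 0
#1s = 33 − 0 = 33


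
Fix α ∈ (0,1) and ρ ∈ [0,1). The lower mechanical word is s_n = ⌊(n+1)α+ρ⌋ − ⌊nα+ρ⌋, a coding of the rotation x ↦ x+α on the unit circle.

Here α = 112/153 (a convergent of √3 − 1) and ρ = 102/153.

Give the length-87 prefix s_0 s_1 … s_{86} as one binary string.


n=0: ⌊(1·112+102)/153⌋ − ⌊(0·112+102)/153⌋ = ⌊214/153⌋ − ⌊102/153⌋ = 1 − 0 = 1
n=1: ⌊(2·112+102)/153⌋ − ⌊(1·112+102)/153⌋ = ⌊326/153⌋ − ⌊214/153⌋ = 2 − 1 = 1
n=2: ⌊(3·112+102)/153⌋ − ⌊(2·112+102)/153⌋ = ⌊438/153⌋ − ⌊326/153⌋ = 2 − 2 = 0
n=3: ⌊(4·112+102)/153⌋ − ⌊(3·112+102)/153⌋ = ⌊550/153⌋ − ⌊438/153⌋ = 3 − 2 = 1
n=4: ⌊(5·112+102)/153⌋ − ⌊(4·112+102)/153⌋ = ⌊662/153⌋ − ⌊550/153⌋ = 4 − 3 = 1
n=5: ⌊(6·112+102)/153⌋ − ⌊(5·112+102)/153⌋ = ⌊774/153⌋ − ⌊662/153⌋ = 5 − 4 = 1
n=6: ⌊(7·112+102)/153⌋ − ⌊(6·112+102)/153⌋ = ⌊886/153⌋ − ⌊774/153⌋ = 5 − 5 = 0
n=7: ⌊(8·112+102)/153⌋ − ⌊(7·112+102)/153⌋ = ⌊998/153⌋ − ⌊886/153⌋ = 6 − 5 = 1
n=8: ⌊(9·112+102)/153⌋ − ⌊(8·112+102)/153⌋ = ⌊1110/153⌋ − ⌊998/153⌋ = 7 − 6 = 1
n=9: ⌊(10·112+102)/153⌋ − ⌊(9·112+102)/153⌋ = ⌊1222/153⌋ − ⌊1110/153⌋ = 7 − 7 = 0
n=10: ⌊(11·112+102)/153⌋ − ⌊(10·112+102)/153⌋ = ⌊1334/153⌋ − ⌊1222/153⌋ = 8 − 7 = 1
n=11: ⌊(12·112+102)/153⌋ − ⌊(11·112+102)/153⌋ = ⌊1446/153⌋ − ⌊1334/153⌋ = 9 − 8 = 1
n=12: ⌊(13·112+102)/153⌋ − ⌊(12·112+102)/153⌋ = ⌊1558/153⌋ − ⌊1446/153⌋ = 10 − 9 = 1
n=13: ⌊(14·112+102)/153⌋ − ⌊(13·112+102)/153⌋ = ⌊1670/153⌋ − ⌊1558/153⌋ = 10 − 10 = 0
n=14: ⌊(15·112+102)/153⌋ − ⌊(14·112+102)/153⌋ = ⌊1782/153⌋ − ⌊1670/153⌋ = 11 − 10 = 1
n=15: ⌊(16·112+102)/153⌋ − ⌊(15·112+102)/153⌋ = ⌊1894/153⌋ − ⌊1782/153⌋ = 12 − 11 = 1
n=16: ⌊(17·112+102)/153⌋ − ⌊(16·112+102)/153⌋ = ⌊2006/153⌋ − ⌊1894/153⌋ = 13 − 12 = 1
n=17: ⌊(18·112+102)/153⌋ − ⌊(17·112+102)/153⌋ = ⌊2118/153⌋ − ⌊2006/153⌋ = 13 − 13 = 0
n=18: ⌊(19·112+102)/153⌋ − ⌊(18·112+102)/153⌋ = ⌊2230/153⌋ − ⌊2118/153⌋ = 14 − 13 = 1
n=19: ⌊(20·112+102)/153⌋ − ⌊(19·112+102)/153⌋ = ⌊2342/153⌋ − ⌊2230/153⌋ = 15 − 14 = 1
n=20: ⌊(21·112+102)/153⌋ − ⌊(20·112+102)/153⌋ = ⌊2454/153⌋ − ⌊2342/153⌋ = 16 − 15 = 1
n=21: ⌊(22·112+102)/153⌋ − ⌊(21·112+102)/153⌋ = ⌊2566/153⌋ − ⌊2454/153⌋ = 16 − 16 = 0
n=22: ⌊(23·112+102)/153⌋ − ⌊(22·112+102)/153⌋ = ⌊2678/153⌋ − ⌊2566/153⌋ = 17 − 16 = 1
n=23: ⌊(24·112+102)/153⌋ − ⌊(23·112+102)/153⌋ = ⌊2790/153⌋ − ⌊2678/153⌋ = 18 − 17 = 1
n=24: ⌊(25·112+102)/153⌋ − ⌊(24·112+102)/153⌋ = ⌊2902/153⌋ − ⌊2790/153⌋ = 18 − 18 = 0
n=25: ⌊(26·112+102)/153⌋ − ⌊(25·112+102)/153⌋ = ⌊3014/153⌋ − ⌊2902/153⌋ = 19 − 18 = 1
n=26: ⌊(27·112+102)/153⌋ − ⌊(26·112+102)/153⌋ = ⌊3126/153⌋ − ⌊3014/153⌋ = 20 − 19 = 1
n=27: ⌊(28·112+102)/153⌋ − ⌊(27·112+102)/153⌋ = ⌊3238/153⌋ − ⌊3126/153⌋ = 21 − 20 = 1
n=28: ⌊(29·112+102)/153⌋ − ⌊(28·112+102)/153⌋ = ⌊3350/153⌋ − ⌊3238/153⌋ = 21 − 21 = 0
n=29: ⌊(30·112+102)/153⌋ − ⌊(29·112+102)/153⌋ = ⌊3462/153⌋ − ⌊3350/153⌋ = 22 − 21 = 1
n=30: ⌊(31·112+102)/153⌋ − ⌊(30·112+102)/153⌋ = ⌊3574/153⌋ − ⌊3462/153⌋ = 23 − 22 = 1
n=31: ⌊(32·112+102)/153⌋ − ⌊(31·112+102)/153⌋ = ⌊3686/153⌋ − ⌊3574/153⌋ = 24 − 23 = 1
n=32: ⌊(33·112+102)/153⌋ − ⌊(32·112+102)/153⌋ = ⌊3798/153⌋ − ⌊3686/153⌋ = 24 − 24 = 0
n=33: ⌊(34·112+102)/153⌋ − ⌊(33·112+102)/153⌋ = ⌊3910/153⌋ − ⌊3798/153⌋ = 25 − 24 = 1
n=34: ⌊(35·112+102)/153⌋ − ⌊(34·112+102)/153⌋ = ⌊4022/153⌋ − ⌊3910/153⌋ = 26 − 25 = 1
n=35: ⌊(36·112+102)/153⌋ − ⌊(35·112+102)/153⌋ = ⌊4134/153⌋ − ⌊4022/153⌋ = 27 − 26 = 1
n=36: ⌊(37·112+102)/153⌋ − ⌊(36·112+102)/153⌋ = ⌊4246/153⌋ − ⌊4134/153⌋ = 27 − 27 = 0
n=37: ⌊(38·112+102)/153⌋ − ⌊(37·112+102)/153⌋ = ⌊4358/153⌋ − ⌊4246/153⌋ = 28 − 27 = 1
n=38: ⌊(39·112+102)/153⌋ − ⌊(38·112+102)/153⌋ = ⌊4470/153⌋ − ⌊4358/153⌋ = 29 − 28 = 1
n=39: ⌊(40·112+102)/153⌋ − ⌊(39·112+102)/153⌋ = ⌊4582/153⌋ − ⌊4470/153⌋ = 29 − 29 = 0
n=40: ⌊(41·112+102)/153⌋ − ⌊(40·112+102)/153⌋ = ⌊4694/153⌋ − ⌊4582/153⌋ = 30 − 29 = 1
n=41: ⌊(42·112+102)/153⌋ − ⌊(41·112+102)/153⌋ = ⌊4806/153⌋ − ⌊4694/153⌋ = 31 − 30 = 1
n=42: ⌊(43·112+102)/153⌋ − ⌊(42·112+102)/153⌋ = ⌊4918/153⌋ − ⌊4806/153⌋ = 32 − 31 = 1
n=43: ⌊(44·112+102)/153⌋ − ⌊(43·112+102)/153⌋ = ⌊5030/153⌋ − ⌊4918/153⌋ = 32 − 32 = 0
n=44: ⌊(45·112+102)/153⌋ − ⌊(44·112+102)/153⌋ = ⌊5142/153⌋ − ⌊5030/153⌋ = 33 − 32 = 1
n=45: ⌊(46·112+102)/153⌋ − ⌊(45·112+102)/153⌋ = ⌊5254/153⌋ − ⌊5142/153⌋ = 34 − 33 = 1
n=46: ⌊(47·112+102)/153⌋ − ⌊(46·112+102)/153⌋ = ⌊5366/153⌋ − ⌊5254/153⌋ = 35 − 34 = 1
n=47: ⌊(48·112+102)/153⌋ − ⌊(47·112+102)/153⌋ = ⌊5478/153⌋ − ⌊5366/153⌋ = 35 − 35 = 0
n=48: ⌊(49·112+102)/153⌋ − ⌊(48·112+102)/153⌋ = ⌊5590/153⌋ − ⌊5478/153⌋ = 36 − 35 = 1
n=49: ⌊(50·112+102)/153⌋ − ⌊(49·112+102)/153⌋ = ⌊5702/153⌋ − ⌊5590/153⌋ = 37 − 36 = 1
n=50: ⌊(51·112+102)/153⌋ − ⌊(50·112+102)/153⌋ = ⌊5814/153⌋ − ⌊5702/153⌋ = 38 − 37 = 1
n=51: ⌊(52·112+102)/153⌋ − ⌊(51·112+102)/153⌋ = ⌊5926/153⌋ − ⌊5814/153⌋ = 38 − 38 = 0
n=52: ⌊(53·112+102)/153⌋ − ⌊(52·112+102)/153⌋ = ⌊6038/153⌋ − ⌊5926/153⌋ = 39 − 38 = 1
n=53: ⌊(54·112+102)/153⌋ − ⌊(53·112+102)/153⌋ = ⌊6150/153⌋ − ⌊6038/153⌋ = 40 − 39 = 1
n=54: ⌊(55·112+102)/153⌋ − ⌊(54·112+102)/153⌋ = ⌊6262/153⌋ − ⌊6150/153⌋ = 40 − 40 = 0
n=55: ⌊(56·112+102)/153⌋ − ⌊(55·112+102)/153⌋ = ⌊6374/153⌋ − ⌊6262/153⌋ = 41 − 40 = 1
n=56: ⌊(57·112+102)/153⌋ − ⌊(56·112+102)/153⌋ = ⌊6486/153⌋ − ⌊6374/153⌋ = 42 − 41 = 1
n=57: ⌊(58·112+102)/153⌋ − ⌊(57·112+102)/153⌋ = ⌊6598/153⌋ − ⌊6486/153⌋ = 43 − 42 = 1
n=58: ⌊(59·112+102)/153⌋ − ⌊(58·112+102)/153⌋ = ⌊6710/153⌋ − ⌊6598/153⌋ = 43 − 43 = 0
n=59: ⌊(60·112+102)/153⌋ − ⌊(59·112+102)/153⌋ = ⌊6822/153⌋ − ⌊6710/153⌋ = 44 − 43 = 1
n=60: ⌊(61·112+102)/153⌋ − ⌊(60·112+102)/153⌋ = ⌊6934/153⌋ − ⌊6822/153⌋ = 45 − 44 = 1
n=61: ⌊(62·112+102)/153⌋ − ⌊(61·112+102)/153⌋ = ⌊7046/153⌋ − ⌊6934/153⌋ = 46 − 45 = 1
n=62: ⌊(63·112+102)/153⌋ − ⌊(62·112+102)/153⌋ = ⌊7158/153⌋ − ⌊7046/153⌋ = 46 − 46 = 0
n=63: ⌊(64·112+102)/153⌋ − ⌊(63·112+102)/153⌋ = ⌊7270/153⌋ − ⌊7158/153⌋ = 47 − 46 = 1
n=64: ⌊(65·112+102)/153⌋ − ⌊(64·112+102)/153⌋ = ⌊7382/153⌋ − ⌊7270/153⌋ = 48 − 47 = 1
n=65: ⌊(66·112+102)/153⌋ − ⌊(65·112+102)/153⌋ = ⌊7494/153⌋ − ⌊7382/153⌋ = 48 − 48 = 0
n=66: ⌊(67·112+102)/153⌋ − ⌊(66·112+102)/153⌋ = ⌊7606/153⌋ − ⌊7494/153⌋ = 49 − 48 = 1
n=67: ⌊(68·112+102)/153⌋ − ⌊(67·112+102)/153⌋ = ⌊7718/153⌋ − ⌊7606/153⌋ = 50 − 49 = 1
n=68: ⌊(69·112+102)/153⌋ − ⌊(68·112+102)/153⌋ = ⌊7830/153⌋ − ⌊7718/153⌋ = 51 − 50 = 1
n=69: ⌊(70·112+102)/153⌋ − ⌊(69·112+102)/153⌋ = ⌊7942/153⌋ − ⌊7830/153⌋ = 51 − 51 = 0
n=70: ⌊(71·112+102)/153⌋ − ⌊(70·112+102)/153⌋ = ⌊8054/153⌋ − ⌊7942/153⌋ = 52 − 51 = 1
n=71: ⌊(72·112+102)/153⌋ − ⌊(71·112+102)/153⌋ = ⌊8166/153⌋ − ⌊8054/153⌋ = 53 − 52 = 1
n=72: ⌊(73·112+102)/153⌋ − ⌊(72·112+102)/153⌋ = ⌊8278/153⌋ − ⌊8166/153⌋ = 54 − 53 = 1
n=73: ⌊(74·112+102)/153⌋ − ⌊(73·112+102)/153⌋ = ⌊8390/153⌋ − ⌊8278/153⌋ = 54 − 54 = 0
n=74: ⌊(75·112+102)/153⌋ − ⌊(74·112+102)/153⌋ = ⌊8502/153⌋ − ⌊8390/153⌋ = 55 − 54 = 1
n=75: ⌊(76·112+102)/153⌋ − ⌊(75·112+102)/153⌋ = ⌊8614/153⌋ − ⌊8502/153⌋ = 56 − 55 = 1
n=76: ⌊(77·112+102)/153⌋ − ⌊(76·112+102)/153⌋ = ⌊8726/153⌋ − ⌊8614/153⌋ = 57 − 56 = 1
n=77: ⌊(78·112+102)/153⌋ − ⌊(77·112+102)/153⌋ = ⌊8838/153⌋ − ⌊8726/153⌋ = 57 − 57 = 0
n=78: ⌊(79·112+102)/153⌋ − ⌊(78·112+102)/153⌋ = ⌊8950/153⌋ − ⌊8838/153⌋ = 58 − 57 = 1
n=79: ⌊(80·112+102)/153⌋ − ⌊(79·112+102)/153⌋ = ⌊9062/153⌋ − ⌊8950/153⌋ = 59 − 58 = 1
n=80: ⌊(81·112+102)/153⌋ − ⌊(80·112+102)/153⌋ = ⌊9174/153⌋ − ⌊9062/153⌋ = 59 − 59 = 0
n=81: ⌊(82·112+102)/153⌋ − ⌊(81·112+102)/153⌋ = ⌊9286/153⌋ − ⌊9174/153⌋ = 60 − 59 = 1
n=82: ⌊(83·112+102)/153⌋ − ⌊(82·112+102)/153⌋ = ⌊9398/153⌋ − ⌊9286/153⌋ = 61 − 60 = 1
n=83: ⌊(84·112+102)/153⌋ − ⌊(83·112+102)/153⌋ = ⌊9510/153⌋ − ⌊9398/153⌋ = 62 − 61 = 1
n=84: ⌊(85·112+102)/153⌋ − ⌊(84·112+102)/153⌋ = ⌊9622/153⌋ − ⌊9510/153⌋ = 62 − 62 = 0
n=85: ⌊(86·112+102)/153⌋ − ⌊(85·112+102)/153⌋ = ⌊9734/153⌋ − ⌊9622/153⌋ = 63 − 62 = 1
n=86: ⌊(87·112+102)/153⌋ − ⌊(86·112+102)/153⌋ = ⌊9846/153⌋ − ⌊9734/153⌋ = 64 − 63 = 1

110111011011101110111011011101110111011011101110111011011101110110111011101110110111011


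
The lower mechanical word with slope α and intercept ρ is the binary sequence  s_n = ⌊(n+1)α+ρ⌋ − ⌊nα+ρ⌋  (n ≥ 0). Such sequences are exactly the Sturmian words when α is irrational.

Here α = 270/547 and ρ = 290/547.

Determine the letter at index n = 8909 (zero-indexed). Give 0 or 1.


0

(n+1)α + ρ = (8910·270 + 290) / 547 = 2405990/547
nα + ρ     = (8909·270 + 290) / 547 = 2405720/547
⌊2405990/547⌋ = 4398,  ⌊2405720/547⌋ = 4398
s_{8909} = 4398 − 4398 = 0


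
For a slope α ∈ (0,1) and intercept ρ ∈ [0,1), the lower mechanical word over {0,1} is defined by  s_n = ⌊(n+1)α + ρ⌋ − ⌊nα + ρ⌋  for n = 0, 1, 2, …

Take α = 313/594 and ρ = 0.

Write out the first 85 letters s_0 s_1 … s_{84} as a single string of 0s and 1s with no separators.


0101010101010101011010101010101010101101010101010101010110101010101010101011010101010

n=0: ⌊(1·313)/594⌋ − ⌊(0·313)/594⌋ = ⌊313/594⌋ − ⌊0/594⌋ = 0 − 0 = 0
n=1: ⌊(2·313)/594⌋ − ⌊(1·313)/594⌋ = ⌊626/594⌋ − ⌊313/594⌋ = 1 − 0 = 1
n=2: ⌊(3·313)/594⌋ − ⌊(2·313)/594⌋ = ⌊939/594⌋ − ⌊626/594⌋ = 1 − 1 = 0
n=3: ⌊(4·313)/594⌋ − ⌊(3·313)/594⌋ = ⌊1252/594⌋ − ⌊939/594⌋ = 2 − 1 = 1
n=4: ⌊(5·313)/594⌋ − ⌊(4·313)/594⌋ = ⌊1565/594⌋ − ⌊1252/594⌋ = 2 − 2 = 0
n=5: ⌊(6·313)/594⌋ − ⌊(5·313)/594⌋ = ⌊1878/594⌋ − ⌊1565/594⌋ = 3 − 2 = 1
n=6: ⌊(7·313)/594⌋ − ⌊(6·313)/594⌋ = ⌊2191/594⌋ − ⌊1878/594⌋ = 3 − 3 = 0
n=7: ⌊(8·313)/594⌋ − ⌊(7·313)/594⌋ = ⌊2504/594⌋ − ⌊2191/594⌋ = 4 − 3 = 1
n=8: ⌊(9·313)/594⌋ − ⌊(8·313)/594⌋ = ⌊2817/594⌋ − ⌊2504/594⌋ = 4 − 4 = 0
n=9: ⌊(10·313)/594⌋ − ⌊(9·313)/594⌋ = ⌊3130/594⌋ − ⌊2817/594⌋ = 5 − 4 = 1
n=10: ⌊(11·313)/594⌋ − ⌊(10·313)/594⌋ = ⌊3443/594⌋ − ⌊3130/594⌋ = 5 − 5 = 0
n=11: ⌊(12·313)/594⌋ − ⌊(11·313)/594⌋ = ⌊3756/594⌋ − ⌊3443/594⌋ = 6 − 5 = 1
n=12: ⌊(13·313)/594⌋ − ⌊(12·313)/594⌋ = ⌊4069/594⌋ − ⌊3756/594⌋ = 6 − 6 = 0
n=13: ⌊(14·313)/594⌋ − ⌊(13·313)/594⌋ = ⌊4382/594⌋ − ⌊4069/594⌋ = 7 − 6 = 1
n=14: ⌊(15·313)/594⌋ − ⌊(14·313)/594⌋ = ⌊4695/594⌋ − ⌊4382/594⌋ = 7 − 7 = 0
n=15: ⌊(16·313)/594⌋ − ⌊(15·313)/594⌋ = ⌊5008/594⌋ − ⌊4695/594⌋ = 8 − 7 = 1
n=16: ⌊(17·313)/594⌋ − ⌊(16·313)/594⌋ = ⌊5321/594⌋ − ⌊5008/594⌋ = 8 − 8 = 0
n=17: ⌊(18·313)/594⌋ − ⌊(17·313)/594⌋ = ⌊5634/594⌋ − ⌊5321/594⌋ = 9 − 8 = 1
n=18: ⌊(19·313)/594⌋ − ⌊(18·313)/594⌋ = ⌊5947/594⌋ − ⌊5634/594⌋ = 10 − 9 = 1
n=19: ⌊(20·313)/594⌋ − ⌊(19·313)/594⌋ = ⌊6260/594⌋ − ⌊5947/594⌋ = 10 − 10 = 0
n=20: ⌊(21·313)/594⌋ − ⌊(20·313)/594⌋ = ⌊6573/594⌋ − ⌊6260/594⌋ = 11 − 10 = 1
n=21: ⌊(22·313)/594⌋ − ⌊(21·313)/594⌋ = ⌊6886/594⌋ − ⌊6573/594⌋ = 11 − 11 = 0
n=22: ⌊(23·313)/594⌋ − ⌊(22·313)/594⌋ = ⌊7199/594⌋ − ⌊6886/594⌋ = 12 − 11 = 1
n=23: ⌊(24·313)/594⌋ − ⌊(23·313)/594⌋ = ⌊7512/594⌋ − ⌊7199/594⌋ = 12 − 12 = 0
n=24: ⌊(25·313)/594⌋ − ⌊(24·313)/594⌋ = ⌊7825/594⌋ − ⌊7512/594⌋ = 13 − 12 = 1
n=25: ⌊(26·313)/594⌋ − ⌊(25·313)/594⌋ = ⌊8138/594⌋ − ⌊7825/594⌋ = 13 − 13 = 0
n=26: ⌊(27·313)/594⌋ − ⌊(26·313)/594⌋ = ⌊8451/594⌋ − ⌊8138/594⌋ = 14 − 13 = 1
n=27: ⌊(28·313)/594⌋ − ⌊(27·313)/594⌋ = ⌊8764/594⌋ − ⌊8451/594⌋ = 14 − 14 = 0
n=28: ⌊(29·313)/594⌋ − ⌊(28·313)/594⌋ = ⌊9077/594⌋ − ⌊8764/594⌋ = 15 − 14 = 1
n=29: ⌊(30·313)/594⌋ − ⌊(29·313)/594⌋ = ⌊9390/594⌋ − ⌊9077/594⌋ = 15 − 15 = 0
n=30: ⌊(31·313)/594⌋ − ⌊(30·313)/594⌋ = ⌊9703/594⌋ − ⌊9390/594⌋ = 16 − 15 = 1
n=31: ⌊(32·313)/594⌋ − ⌊(31·313)/594⌋ = ⌊10016/594⌋ − ⌊9703/594⌋ = 16 − 16 = 0
n=32: ⌊(33·313)/594⌋ − ⌊(32·313)/594⌋ = ⌊10329/594⌋ − ⌊10016/594⌋ = 17 − 16 = 1
n=33: ⌊(34·313)/594⌋ − ⌊(33·313)/594⌋ = ⌊10642/594⌋ − ⌊10329/594⌋ = 17 − 17 = 0
n=34: ⌊(35·313)/594⌋ − ⌊(34·313)/594⌋ = ⌊10955/594⌋ − ⌊10642/594⌋ = 18 − 17 = 1
n=35: ⌊(36·313)/594⌋ − ⌊(35·313)/594⌋ = ⌊11268/594⌋ − ⌊10955/594⌋ = 18 − 18 = 0
n=36: ⌊(37·313)/594⌋ − ⌊(36·313)/594⌋ = ⌊11581/594⌋ − ⌊11268/594⌋ = 19 − 18 = 1
n=37: ⌊(38·313)/594⌋ − ⌊(37·313)/594⌋ = ⌊11894/594⌋ − ⌊11581/594⌋ = 20 − 19 = 1
n=38: ⌊(39·313)/594⌋ − ⌊(38·313)/594⌋ = ⌊12207/594⌋ − ⌊11894/594⌋ = 20 − 20 = 0
n=39: ⌊(40·313)/594⌋ − ⌊(39·313)/594⌋ = ⌊12520/594⌋ − ⌊12207/594⌋ = 21 − 20 = 1
n=40: ⌊(41·313)/594⌋ − ⌊(40·313)/594⌋ = ⌊12833/594⌋ − ⌊12520/594⌋ = 21 − 21 = 0
n=41: ⌊(42·313)/594⌋ − ⌊(41·313)/594⌋ = ⌊13146/594⌋ − ⌊12833/594⌋ = 22 − 21 = 1
n=42: ⌊(43·313)/594⌋ − ⌊(42·313)/594⌋ = ⌊13459/594⌋ − ⌊13146/594⌋ = 22 − 22 = 0
n=43: ⌊(44·313)/594⌋ − ⌊(43·313)/594⌋ = ⌊13772/594⌋ − ⌊13459/594⌋ = 23 − 22 = 1
n=44: ⌊(45·313)/594⌋ − ⌊(44·313)/594⌋ = ⌊14085/594⌋ − ⌊13772/594⌋ = 23 − 23 = 0
n=45: ⌊(46·313)/594⌋ − ⌊(45·313)/594⌋ = ⌊14398/594⌋ − ⌊14085/594⌋ = 24 − 23 = 1
n=46: ⌊(47·313)/594⌋ − ⌊(46·313)/594⌋ = ⌊14711/594⌋ − ⌊14398/594⌋ = 24 − 24 = 0
n=47: ⌊(48·313)/594⌋ − ⌊(47·313)/594⌋ = ⌊15024/594⌋ − ⌊14711/594⌋ = 25 − 24 = 1
n=48: ⌊(49·313)/594⌋ − ⌊(48·313)/594⌋ = ⌊15337/594⌋ − ⌊15024/594⌋ = 25 − 25 = 0
n=49: ⌊(50·313)/594⌋ − ⌊(49·313)/594⌋ = ⌊15650/594⌋ − ⌊15337/594⌋ = 26 − 25 = 1
n=50: ⌊(51·313)/594⌋ − ⌊(50·313)/594⌋ = ⌊15963/594⌋ − ⌊15650/594⌋ = 26 − 26 = 0
n=51: ⌊(52·313)/594⌋ − ⌊(51·313)/594⌋ = ⌊16276/594⌋ − ⌊15963/594⌋ = 27 − 26 = 1
n=52: ⌊(53·313)/594⌋ − ⌊(52·313)/594⌋ = ⌊16589/594⌋ − ⌊16276/594⌋ = 27 − 27 = 0
n=53: ⌊(54·313)/594⌋ − ⌊(53·313)/594⌋ = ⌊16902/594⌋ − ⌊16589/594⌋ = 28 − 27 = 1
n=54: ⌊(55·313)/594⌋ − ⌊(54·313)/594⌋ = ⌊17215/594⌋ − ⌊16902/594⌋ = 28 − 28 = 0
n=55: ⌊(56·313)/594⌋ − ⌊(55·313)/594⌋ = ⌊17528/594⌋ − ⌊17215/594⌋ = 29 − 28 = 1
n=56: ⌊(57·313)/594⌋ − ⌊(56·313)/594⌋ = ⌊17841/594⌋ − ⌊17528/594⌋ = 30 − 29 = 1
n=57: ⌊(58·313)/594⌋ − ⌊(57·313)/594⌋ = ⌊18154/594⌋ − ⌊17841/594⌋ = 30 − 30 = 0
n=58: ⌊(59·313)/594⌋ − ⌊(58·313)/594⌋ = ⌊18467/594⌋ − ⌊18154/594⌋ = 31 − 30 = 1
n=59: ⌊(60·313)/594⌋ − ⌊(59·313)/594⌋ = ⌊18780/594⌋ − ⌊18467/594⌋ = 31 − 31 = 0
n=60: ⌊(61·313)/594⌋ − ⌊(60·313)/594⌋ = ⌊19093/594⌋ − ⌊18780/594⌋ = 32 − 31 = 1
n=61: ⌊(62·313)/594⌋ − ⌊(61·313)/594⌋ = ⌊19406/594⌋ − ⌊19093/594⌋ = 32 − 32 = 0
n=62: ⌊(63·313)/594⌋ − ⌊(62·313)/594⌋ = ⌊19719/594⌋ − ⌊19406/594⌋ = 33 − 32 = 1
n=63: ⌊(64·313)/594⌋ − ⌊(63·313)/594⌋ = ⌊20032/594⌋ − ⌊19719/594⌋ = 33 − 33 = 0
n=64: ⌊(65·313)/594⌋ − ⌊(64·313)/594⌋ = ⌊20345/594⌋ − ⌊20032/594⌋ = 34 − 33 = 1
n=65: ⌊(66·313)/594⌋ − ⌊(65·313)/594⌋ = ⌊20658/594⌋ − ⌊20345/594⌋ = 34 − 34 = 0
n=66: ⌊(67·313)/594⌋ − ⌊(66·313)/594⌋ = ⌊20971/594⌋ − ⌊20658/594⌋ = 35 − 34 = 1
n=67: ⌊(68·313)/594⌋ − ⌊(67·313)/594⌋ = ⌊21284/594⌋ − ⌊20971/594⌋ = 35 − 35 = 0
n=68: ⌊(69·313)/594⌋ − ⌊(68·313)/594⌋ = ⌊21597/594⌋ − ⌊21284/594⌋ = 36 − 35 = 1
n=69: ⌊(70·313)/594⌋ − ⌊(69·313)/594⌋ = ⌊21910/594⌋ − ⌊21597/594⌋ = 36 − 36 = 0
n=70: ⌊(71·313)/594⌋ − ⌊(70·313)/594⌋ = ⌊22223/594⌋ − ⌊21910/594⌋ = 37 − 36 = 1
n=71: ⌊(72·313)/594⌋ − ⌊(71·313)/594⌋ = ⌊22536/594⌋ − ⌊22223/594⌋ = 37 − 37 = 0
n=72: ⌊(73·313)/594⌋ − ⌊(72·313)/594⌋ = ⌊22849/594⌋ − ⌊22536/594⌋ = 38 − 37 = 1
n=73: ⌊(74·313)/594⌋ − ⌊(73·313)/594⌋ = ⌊23162/594⌋ − ⌊22849/594⌋ = 38 − 38 = 0
n=74: ⌊(75·313)/594⌋ − ⌊(74·313)/594⌋ = ⌊23475/594⌋ − ⌊23162/594⌋ = 39 − 38 = 1
n=75: ⌊(76·313)/594⌋ − ⌊(75·313)/594⌋ = ⌊23788/594⌋ − ⌊23475/594⌋ = 40 − 39 = 1
n=76: ⌊(77·313)/594⌋ − ⌊(76·313)/594⌋ = ⌊24101/594⌋ − ⌊23788/594⌋ = 40 − 40 = 0
n=77: ⌊(78·313)/594⌋ − ⌊(77·313)/594⌋ = ⌊24414/594⌋ − ⌊24101/594⌋ = 41 − 40 = 1
n=78: ⌊(79·313)/594⌋ − ⌊(78·313)/594⌋ = ⌊24727/594⌋ − ⌊24414/594⌋ = 41 − 41 = 0
n=79: ⌊(80·313)/594⌋ − ⌊(79·313)/594⌋ = ⌊25040/594⌋ − ⌊24727/594⌋ = 42 − 41 = 1
n=80: ⌊(81·313)/594⌋ − ⌊(80·313)/594⌋ = ⌊25353/594⌋ − ⌊25040/594⌋ = 42 − 42 = 0
n=81: ⌊(82·313)/594⌋ − ⌊(81·313)/594⌋ = ⌊25666/594⌋ − ⌊25353/594⌋ = 43 − 42 = 1
n=82: ⌊(83·313)/594⌋ − ⌊(82·313)/594⌋ = ⌊25979/594⌋ − ⌊25666/594⌋ = 43 − 43 = 0
n=83: ⌊(84·313)/594⌋ − ⌊(83·313)/594⌋ = ⌊26292/594⌋ − ⌊25979/594⌋ = 44 − 43 = 1
n=84: ⌊(85·313)/594⌋ − ⌊(84·313)/594⌋ = ⌊26605/594⌋ − ⌊26292/594⌋ = 44 − 44 = 0


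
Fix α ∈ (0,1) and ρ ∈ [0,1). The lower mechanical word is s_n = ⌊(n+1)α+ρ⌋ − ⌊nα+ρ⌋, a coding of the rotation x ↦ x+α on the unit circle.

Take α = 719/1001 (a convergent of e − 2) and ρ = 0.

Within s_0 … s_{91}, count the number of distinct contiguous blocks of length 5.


t_n = ⌊(n·719)/1001⌋ for n = 0 … 92:
  n=0…9: ⌊0/1001⌋=0 ⌊719/1001⌋=0 ⌊1438/1001⌋=1 ⌊2157/1001⌋=2 ⌊2876/1001⌋=2 ⌊3595/1001⌋=3 ⌊4314/1001⌋=4 ⌊5033/1001⌋=5 ⌊5752/1001⌋=5 ⌊6471/1001⌋=6
  n=10…19: ⌊7190/1001⌋=7 ⌊7909/1001⌋=7 ⌊8628/1001⌋=8 ⌊9347/1001⌋=9 ⌊10066/1001⌋=10 ⌊10785/1001⌋=10 ⌊11504/1001⌋=11 ⌊12223/1001⌋=12 ⌊12942/1001⌋=12 ⌊13661/1001⌋=13
  n=20…29: ⌊14380/1001⌋=14 ⌊15099/1001⌋=15 ⌊15818/1001⌋=15 ⌊16537/1001⌋=16 ⌊17256/1001⌋=17 ⌊17975/1001⌋=17 ⌊18694/1001⌋=18 ⌊19413/1001⌋=19 ⌊20132/1001⌋=20 ⌊20851/1001⌋=20
  n=30…39: ⌊21570/1001⌋=21 ⌊22289/1001⌋=22 ⌊23008/1001⌋=22 ⌊23727/1001⌋=23 ⌊24446/1001⌋=24 ⌊25165/1001⌋=25 ⌊25884/1001⌋=25 ⌊26603/1001⌋=26 ⌊27322/1001⌋=27 ⌊28041/1001⌋=28
  n=40…49: ⌊28760/1001⌋=28 ⌊29479/1001⌋=29 ⌊30198/1001⌋=30 ⌊30917/1001⌋=30 ⌊31636/1001⌋=31 ⌊32355/1001⌋=32 ⌊33074/1001⌋=33 ⌊33793/1001⌋=33 ⌊34512/1001⌋=34 ⌊35231/1001⌋=35
  n=50…59: ⌊35950/1001⌋=35 ⌊36669/1001⌋=36 ⌊37388/1001⌋=37 ⌊38107/1001⌋=38 ⌊38826/1001⌋=38 ⌊39545/1001⌋=39 ⌊40264/1001⌋=40 ⌊40983/1001⌋=40 ⌊41702/1001⌋=41 ⌊42421/1001⌋=42
  n=60…69: ⌊43140/1001⌋=43 ⌊43859/1001⌋=43 ⌊44578/1001⌋=44 ⌊45297/1001⌋=45 ⌊46016/1001⌋=45 ⌊46735/1001⌋=46 ⌊47454/1001⌋=47 ⌊48173/1001⌋=48 ⌊48892/1001⌋=48 ⌊49611/1001⌋=49
  n=70…79: ⌊50330/1001⌋=50 ⌊51049/1001⌋=50 ⌊51768/1001⌋=51 ⌊52487/1001⌋=52 ⌊53206/1001⌋=53 ⌊53925/1001⌋=53 ⌊54644/1001⌋=54 ⌊55363/1001⌋=55 ⌊56082/1001⌋=56 ⌊56801/1001⌋=56
  n=80…89: ⌊57520/1001⌋=57 ⌊58239/1001⌋=58 ⌊58958/1001⌋=58 ⌊59677/1001⌋=59 ⌊60396/1001⌋=60 ⌊61115/1001⌋=61 ⌊61834/1001⌋=61 ⌊62553/1001⌋=62 ⌊63272/1001⌋=63 ⌊63991/1001⌋=63
  n=90…92: ⌊64710/1001⌋=64 ⌊65429/1001⌋=65 ⌊66148/1001⌋=66
s_n = t_(n+1) − t_n for n = 0 … 91 gives
prefix = 01101110110111011011101101110110111011101101110110111011011101101110110111011101101110110111
slide a length-5 window over [0..4] … [87..91] (88 windows); first occurrence of each distinct factor:
  [  0..  4] 01101
  [  1..  5] 11011
  [  2..  6] 10111
  [  3..  7] 01110
  [  4..  8] 11101
  [  6.. 10] 10110
  (the other 82 windows repeat one of these)
distinct factors: {01101, 01110, 10110, 10111, 11011, 11101}
count = 6  (Sturmian bound for length 5 is 6)

6


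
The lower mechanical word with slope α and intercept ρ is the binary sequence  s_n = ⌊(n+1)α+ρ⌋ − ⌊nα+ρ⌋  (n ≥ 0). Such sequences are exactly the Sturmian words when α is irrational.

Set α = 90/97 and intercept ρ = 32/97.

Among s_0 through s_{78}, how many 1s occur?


#1s = Σ_{n=0}^{78} s_n = Σ_{n=0}^{78} (⌊(n+1)α+ρ⌋ − ⌊nα+ρ⌋)
the sum telescopes: every ⌊nα+ρ⌋ with 0 < n < 79 appears once with + and once with −, leaving ⌊79α+ρ⌋ − ⌊0·α+ρ⌋
79α + ρ = (79·90 + 32) / 97 = 7142/97
ρ = 32/97
⌊7142/97⌋ = 73,  ⌊32/97⌋ = 0
#1s = 73 − 0 = 73

73


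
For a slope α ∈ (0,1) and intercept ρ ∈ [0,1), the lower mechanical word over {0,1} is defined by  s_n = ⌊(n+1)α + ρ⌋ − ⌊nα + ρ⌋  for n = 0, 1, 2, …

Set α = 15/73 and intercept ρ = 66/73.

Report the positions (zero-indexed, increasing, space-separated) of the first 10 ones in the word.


n=0: ⌊81/73⌋−⌊66/73⌋ = 1−0 = 1  ← one
n=1: ⌊96/73⌋−⌊81/73⌋ = 1−1 = 0
n=2: ⌊111/73⌋−⌊96/73⌋ = 1−1 = 0
n=3: ⌊126/73⌋−⌊111/73⌋ = 1−1 = 0
n=4: ⌊141/73⌋−⌊126/73⌋ = 1−1 = 0
n=5: ⌊156/73⌋−⌊141/73⌋ = 2−1 = 1  ← one
n=6: ⌊171/73⌋−⌊156/73⌋ = 2−2 = 0
n=7: ⌊186/73⌋−⌊171/73⌋ = 2−2 = 0
n=8: ⌊201/73⌋−⌊186/73⌋ = 2−2 = 0
n=9: ⌊216/73⌋−⌊201/73⌋ = 2−2 = 0
n=10: ⌊231/73⌋−⌊216/73⌋ = 3−2 = 1  ← one
n=11: ⌊246/73⌋−⌊231/73⌋ = 3−3 = 0
n=12: ⌊261/73⌋−⌊246/73⌋ = 3−3 = 0
n=13: ⌊276/73⌋−⌊261/73⌋ = 3−3 = 0
n=14: ⌊291/73⌋−⌊276/73⌋ = 3−3 = 0
n=15: ⌊306/73⌋−⌊291/73⌋ = 4−3 = 1  ← one
n=16: ⌊321/73⌋−⌊306/73⌋ = 4−4 = 0
n=17: ⌊336/73⌋−⌊321/73⌋ = 4−4 = 0
n=18: ⌊351/73⌋−⌊336/73⌋ = 4−4 = 0
n=19: ⌊366/73⌋−⌊351/73⌋ = 5−4 = 1  ← one
n=20: ⌊381/73⌋−⌊366/73⌋ = 5−5 = 0
n=21: ⌊396/73⌋−⌊381/73⌋ = 5−5 = 0
n=22: ⌊411/73⌋−⌊396/73⌋ = 5−5 = 0
n=23: ⌊426/73⌋−⌊411/73⌋ = 5−5 = 0
n=24: ⌊441/73⌋−⌊426/73⌋ = 6−5 = 1  ← one
n=25: ⌊456/73⌋−⌊441/73⌋ = 6−6 = 0
n=26: ⌊471/73⌋−⌊456/73⌋ = 6−6 = 0
n=27: ⌊486/73⌋−⌊471/73⌋ = 6−6 = 0
n=28: ⌊501/73⌋−⌊486/73⌋ = 6−6 = 0
n=29: ⌊516/73⌋−⌊501/73⌋ = 7−6 = 1  ← one
n=30: ⌊531/73⌋−⌊516/73⌋ = 7−7 = 0
n=31: ⌊546/73⌋−⌊531/73⌋ = 7−7 = 0
n=32: ⌊561/73⌋−⌊546/73⌋ = 7−7 = 0
n=33: ⌊576/73⌋−⌊561/73⌋ = 7−7 = 0
n=34: ⌊591/73⌋−⌊576/73⌋ = 8−7 = 1  ← one
n=35: ⌊606/73⌋−⌊591/73⌋ = 8−8 = 0
n=36: ⌊621/73⌋−⌊606/73⌋ = 8−8 = 0
n=37: ⌊636/73⌋−⌊621/73⌋ = 8−8 = 0
n=38: ⌊651/73⌋−⌊636/73⌋ = 8−8 = 0
n=39: ⌊666/73⌋−⌊651/73⌋ = 9−8 = 1  ← one
n=40: ⌊681/73⌋−⌊666/73⌋ = 9−9 = 0
n=41: ⌊696/73⌋−⌊681/73⌋ = 9−9 = 0
n=42: ⌊711/73⌋−⌊696/73⌋ = 9−9 = 0
n=43: ⌊726/73⌋−⌊711/73⌋ = 9−9 = 0
n=44: ⌊741/73⌋−⌊726/73⌋ = 10−9 = 1  ← one
positions of the first 10 ones: 0 5 10 15 19 24 29 34 39 44

0 5 10 15 19 24 29 34 39 44


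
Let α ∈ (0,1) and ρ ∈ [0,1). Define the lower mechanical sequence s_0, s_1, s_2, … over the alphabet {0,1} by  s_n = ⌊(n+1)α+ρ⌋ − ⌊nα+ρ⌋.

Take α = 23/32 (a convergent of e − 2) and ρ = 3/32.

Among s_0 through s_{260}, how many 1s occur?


187

#1s = Σ_{n=0}^{260} s_n = Σ_{n=0}^{260} (⌊(n+1)α+ρ⌋ − ⌊nα+ρ⌋)
the sum telescopes: every ⌊nα+ρ⌋ with 0 < n < 261 appears once with + and once with −, leaving ⌊261α+ρ⌋ − ⌊0·α+ρ⌋
261α + ρ = (261·23 + 3) / 32 = 6006/32
ρ = 3/32
⌊6006/32⌋ = 187,  ⌊3/32⌋ = 0
#1s = 187 − 0 = 187
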